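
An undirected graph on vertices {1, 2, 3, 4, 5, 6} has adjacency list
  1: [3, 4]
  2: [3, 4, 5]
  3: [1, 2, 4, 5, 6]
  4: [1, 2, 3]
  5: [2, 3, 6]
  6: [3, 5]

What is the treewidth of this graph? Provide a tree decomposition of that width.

Treewidth 2.
One optimal decomposition is:
Bags: B1 = {2, 3, 5}  B2 = {3, 5, 6}  B3 = {2, 3, 4}  B4 = {1, 3, 4}
Tree: B1–B2, B1–B3, B3–B4

Every bag has size at most 3, so the width is 3 − 1 = 2 and tw(G) ≤ 2. On the other hand G contains the 3-clique {1, 3, 4}. A clique must lie in a single bag of any decomposition, so no decomposition can have width below 2. Combining the bounds, tw(G) = 2.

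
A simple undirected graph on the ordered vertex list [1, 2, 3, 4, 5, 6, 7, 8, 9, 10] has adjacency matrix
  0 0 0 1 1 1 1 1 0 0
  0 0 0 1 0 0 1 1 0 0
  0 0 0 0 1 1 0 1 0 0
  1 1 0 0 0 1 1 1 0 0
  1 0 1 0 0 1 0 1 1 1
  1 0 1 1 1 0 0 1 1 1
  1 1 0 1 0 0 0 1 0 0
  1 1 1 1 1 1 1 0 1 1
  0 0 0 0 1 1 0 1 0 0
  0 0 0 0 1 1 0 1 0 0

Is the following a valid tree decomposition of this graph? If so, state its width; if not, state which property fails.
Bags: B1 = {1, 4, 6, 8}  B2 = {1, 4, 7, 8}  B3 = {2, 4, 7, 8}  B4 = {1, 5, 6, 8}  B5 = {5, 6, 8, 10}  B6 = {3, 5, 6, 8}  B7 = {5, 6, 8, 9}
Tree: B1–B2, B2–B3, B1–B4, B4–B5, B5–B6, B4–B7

Vertex coverage: the bags together contain {1, 2, 3, 4, 5, 6, 7, 8, 9, 10}, the full vertex set. Edge coverage: each edge of G has both endpoints in at least one bag. Running intersection: for every vertex, the bags containing it form a connected subtree. All three properties hold, so this is a valid tree decomposition of width max|bag| − 1 = 3, and hence tw(G) ≤ 3.

Yes; width 3.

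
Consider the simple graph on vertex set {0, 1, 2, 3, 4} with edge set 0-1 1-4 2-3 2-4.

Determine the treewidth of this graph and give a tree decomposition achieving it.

Treewidth 1.
One optimal decomposition is:
Bags: B1 = {0, 1}  B2 = {1, 4}  B3 = {2, 4}  B4 = {2, 3}
Tree: B1–B2, B2–B3, B3–B4

Every bag has size at most 2, so the width is 2 − 1 = 1 and tw(G) ≤ 1. Since G has at least one edge (e.g. 0–1), it is not an edgeless graph, so tw(G) ≥ 1. Hence tw(G) = 1 exactly.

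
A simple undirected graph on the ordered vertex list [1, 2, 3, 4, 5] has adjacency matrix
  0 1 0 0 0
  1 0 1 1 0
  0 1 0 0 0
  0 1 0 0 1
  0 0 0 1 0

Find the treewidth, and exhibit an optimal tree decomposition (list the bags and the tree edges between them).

Treewidth 1.
One such decomposition:
Bags: B1 = {2, 4}  B2 = {4, 5}  B3 = {2, 3}  B4 = {1, 2}
Tree: B1–B2, B1–B3, B1–B4

Each bag holds 2 vertices, so the decomposition has width 1, which upper-bounds the treewidth. G has an edge, so its treewidth is at least 1. Combining the bounds, tw(G) = 1.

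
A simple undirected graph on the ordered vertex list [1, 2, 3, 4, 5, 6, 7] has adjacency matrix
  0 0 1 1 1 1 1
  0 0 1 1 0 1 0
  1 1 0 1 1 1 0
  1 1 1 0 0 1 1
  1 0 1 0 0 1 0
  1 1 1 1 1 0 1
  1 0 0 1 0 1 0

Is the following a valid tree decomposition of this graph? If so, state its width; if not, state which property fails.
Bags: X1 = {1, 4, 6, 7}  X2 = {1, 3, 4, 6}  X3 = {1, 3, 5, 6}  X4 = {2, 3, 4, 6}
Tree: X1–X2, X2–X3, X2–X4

Checking the three conditions: (i) the bags cover all of {1, 2, 3, 4, 5, 6, 7}; (ii) for each edge, some bag contains both endpoints; (iii) the bags containing any fixed vertex form a subtree. All hold, so the decomposition is valid with width 4 − 1 = 3.

Yes; width 3.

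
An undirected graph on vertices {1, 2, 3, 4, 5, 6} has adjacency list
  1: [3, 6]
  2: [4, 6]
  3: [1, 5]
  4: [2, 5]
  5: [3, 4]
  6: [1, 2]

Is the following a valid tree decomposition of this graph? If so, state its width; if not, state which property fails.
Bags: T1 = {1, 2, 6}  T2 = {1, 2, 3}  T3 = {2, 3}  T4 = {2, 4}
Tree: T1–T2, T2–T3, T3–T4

A tree decomposition must satisfy three properties: every vertex lies in some bag; for every edge, both endpoints lie together in some bag; and for every vertex, the bags containing it form a connected subtree. Here vertex 5 appears in no bag, so the decomposition is invalid.

No — vertex 5 appears in no bag.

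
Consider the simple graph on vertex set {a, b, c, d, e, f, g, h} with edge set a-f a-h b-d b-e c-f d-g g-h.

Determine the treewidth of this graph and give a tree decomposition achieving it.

The largest bag has 2 vertices, giving width 1; this decomposition certifies tw(G) ≤ 1. Any graph with an edge has treewidth ≥ 1, and G has the edge c–f. The upper and lower bounds meet at 1, so that is the treewidth.

Treewidth 1.
Bags: B1 = {c, f}  B2 = {a, f}  B3 = {a, h}  B4 = {g, h}  B5 = {d, g}  B6 = {b, d}  B7 = {b, e}
Tree: B1–B2, B2–B3, B3–B4, B4–B5, B5–B6, B6–B7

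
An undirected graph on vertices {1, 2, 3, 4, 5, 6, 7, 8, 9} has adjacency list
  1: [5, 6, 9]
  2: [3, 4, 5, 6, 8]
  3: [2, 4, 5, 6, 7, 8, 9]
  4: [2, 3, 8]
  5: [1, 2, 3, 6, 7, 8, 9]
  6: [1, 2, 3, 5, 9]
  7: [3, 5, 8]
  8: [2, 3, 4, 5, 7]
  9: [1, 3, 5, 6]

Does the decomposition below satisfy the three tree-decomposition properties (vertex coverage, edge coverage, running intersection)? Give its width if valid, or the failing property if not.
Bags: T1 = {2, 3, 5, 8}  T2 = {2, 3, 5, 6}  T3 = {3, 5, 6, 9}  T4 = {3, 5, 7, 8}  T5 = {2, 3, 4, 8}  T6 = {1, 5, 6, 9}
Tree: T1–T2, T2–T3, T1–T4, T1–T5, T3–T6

Vertex coverage: the bags together contain {1, 2, 3, 4, 5, 6, 7, 8, 9}, the full vertex set. Edge coverage: each edge of G has both endpoints in at least one bag. Running intersection: for every vertex, the bags containing it form a connected subtree. All three properties hold, so this is a valid tree decomposition of width max|bag| − 1 = 3, and hence tw(G) ≤ 3.

Yes; width 3.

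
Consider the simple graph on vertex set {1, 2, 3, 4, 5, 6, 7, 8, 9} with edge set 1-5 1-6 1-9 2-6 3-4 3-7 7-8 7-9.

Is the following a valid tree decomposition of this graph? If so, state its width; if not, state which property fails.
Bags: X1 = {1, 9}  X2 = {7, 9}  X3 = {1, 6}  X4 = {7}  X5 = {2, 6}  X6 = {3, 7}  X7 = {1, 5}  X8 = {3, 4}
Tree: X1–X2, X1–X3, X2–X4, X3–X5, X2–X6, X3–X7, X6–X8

No — vertex 8 appears in no bag.

A tree decomposition must satisfy three properties: every vertex lies in some bag; for every edge, both endpoints lie together in some bag; and for every vertex, the bags containing it form a connected subtree. Here vertex 8 appears in no bag, so the decomposition is invalid.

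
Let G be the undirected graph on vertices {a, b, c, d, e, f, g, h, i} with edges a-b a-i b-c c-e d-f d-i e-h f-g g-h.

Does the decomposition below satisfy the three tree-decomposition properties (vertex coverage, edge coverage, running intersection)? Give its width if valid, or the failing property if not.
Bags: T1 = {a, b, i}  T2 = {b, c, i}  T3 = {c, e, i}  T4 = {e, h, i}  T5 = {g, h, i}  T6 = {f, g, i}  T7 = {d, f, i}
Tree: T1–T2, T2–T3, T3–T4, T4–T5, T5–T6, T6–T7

Checking the three conditions: (i) the bags cover all of {a, b, c, d, e, f, g, h, i}; (ii) for each edge, some bag contains both endpoints; (iii) the bags containing any fixed vertex form a subtree. All hold, so the decomposition is valid with width 3 − 1 = 2.

Yes; width 2.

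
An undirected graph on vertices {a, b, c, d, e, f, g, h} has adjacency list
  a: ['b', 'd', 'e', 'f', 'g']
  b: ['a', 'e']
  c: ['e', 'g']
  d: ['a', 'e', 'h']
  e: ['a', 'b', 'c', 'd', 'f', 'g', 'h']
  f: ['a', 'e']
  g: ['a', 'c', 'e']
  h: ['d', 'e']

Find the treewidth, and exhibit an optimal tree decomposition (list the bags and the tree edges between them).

Treewidth 2.
One optimal decomposition is:
Bags: B1 = {a, b, e}  B2 = {a, e, g}  B3 = {a, e, f}  B4 = {a, d, e}  B5 = {c, e, g}  B6 = {d, e, h}
Tree: B1–B2, B1–B3, B1–B4, B2–B5, B4–B6

Every bag has size at most 3, so the width is 3 − 1 = 2 and tw(G) ≤ 2. Conversely, {d, e, h} is a clique of size 3, and the vertices of any clique must share a bag in every tree decomposition; so some bag has ≥ 3 vertices and tw(G) ≥ 2. Combining the bounds, tw(G) = 2.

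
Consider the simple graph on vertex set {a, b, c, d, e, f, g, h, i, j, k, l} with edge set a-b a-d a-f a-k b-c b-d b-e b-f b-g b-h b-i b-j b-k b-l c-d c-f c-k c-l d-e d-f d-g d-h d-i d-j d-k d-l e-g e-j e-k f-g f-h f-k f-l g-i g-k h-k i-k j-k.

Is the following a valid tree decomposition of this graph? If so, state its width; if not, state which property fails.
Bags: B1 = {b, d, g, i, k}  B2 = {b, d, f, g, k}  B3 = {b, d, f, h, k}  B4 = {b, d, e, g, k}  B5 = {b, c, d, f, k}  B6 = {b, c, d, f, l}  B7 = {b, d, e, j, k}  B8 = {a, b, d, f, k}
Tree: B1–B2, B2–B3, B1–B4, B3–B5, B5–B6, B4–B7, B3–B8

Every vertex of G appears in some bag (union = {a, b, c, d, e, f, g, h, i, j, k, l}); every edge is covered by a bag; and for each vertex v the set of bags containing v is connected in the bag tree. The decomposition is therefore valid. The largest bag has 5 vertices, so the width is 4.

Yes; width 4.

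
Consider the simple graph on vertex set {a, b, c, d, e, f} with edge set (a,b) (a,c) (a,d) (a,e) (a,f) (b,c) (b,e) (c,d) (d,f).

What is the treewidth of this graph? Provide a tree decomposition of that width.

Every bag has size at most 3, so the width is 3 − 1 = 2 and tw(G) ≤ 2. For the lower bound, the 3 vertices {a, c, d} are pairwise adjacent, and any tree decomposition puts a clique entirely inside one bag — forcing width ≥ 2. Hence tw(G) = 2 exactly.

Treewidth 2.
One such decomposition:
Bags: B1 = {a, b, c}  B2 = {a, c, d}  B3 = {a, b, e}  B4 = {a, d, f}
Tree: B1–B2, B1–B3, B2–B4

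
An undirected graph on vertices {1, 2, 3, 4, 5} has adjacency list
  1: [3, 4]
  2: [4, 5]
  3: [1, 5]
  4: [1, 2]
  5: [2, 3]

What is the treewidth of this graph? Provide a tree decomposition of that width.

Every bag has size at most 3, so the width is 3 − 1 = 2 and tw(G) ≤ 2. For the lower bound, G contains the cycle 3–1–4–2–5–3, so G is not a forest; only forests have treewidth ≤ 1, hence tw(G) ≥ 2. The upper and lower bounds meet at 2, so that is the treewidth.

Treewidth 2.
One optimal decomposition is:
Bags: B1 = {1, 3, 4}  B2 = {2, 3, 4}  B3 = {2, 3, 5}
Tree: B1–B2, B2–B3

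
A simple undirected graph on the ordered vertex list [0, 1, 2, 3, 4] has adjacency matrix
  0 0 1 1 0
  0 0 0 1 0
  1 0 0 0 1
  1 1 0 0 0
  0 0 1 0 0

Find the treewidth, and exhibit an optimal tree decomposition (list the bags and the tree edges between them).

Each bag holds 2 vertices, so the decomposition has width 1, which upper-bounds the treewidth. G has an edge, so its treewidth is at least 1. Therefore the treewidth is 1.

Treewidth 1.
Bags: B1 = {2, 4}  B2 = {0, 2}  B3 = {0, 3}  B4 = {1, 3}
Tree: B1–B2, B2–B3, B3–B4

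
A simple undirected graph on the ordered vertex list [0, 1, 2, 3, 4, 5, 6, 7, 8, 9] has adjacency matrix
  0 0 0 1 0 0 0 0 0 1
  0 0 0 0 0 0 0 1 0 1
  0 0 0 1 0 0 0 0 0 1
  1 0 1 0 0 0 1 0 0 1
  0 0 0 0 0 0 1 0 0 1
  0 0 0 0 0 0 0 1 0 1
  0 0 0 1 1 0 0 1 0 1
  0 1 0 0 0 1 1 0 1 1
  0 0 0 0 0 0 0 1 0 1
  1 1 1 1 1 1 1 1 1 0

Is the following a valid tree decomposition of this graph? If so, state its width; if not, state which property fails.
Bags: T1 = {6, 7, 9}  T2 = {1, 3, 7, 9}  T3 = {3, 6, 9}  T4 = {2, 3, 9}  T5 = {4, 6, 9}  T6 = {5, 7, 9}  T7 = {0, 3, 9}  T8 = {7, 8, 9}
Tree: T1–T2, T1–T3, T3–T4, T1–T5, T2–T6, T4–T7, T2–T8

No — bags containing vertex 3 are not connected in the tree.

A tree decomposition must satisfy three properties: every vertex lies in some bag; for every edge, both endpoints lie together in some bag; and for every vertex, the bags containing it form a connected subtree. Here bags containing vertex 3 are not connected in the tree, so the decomposition is invalid.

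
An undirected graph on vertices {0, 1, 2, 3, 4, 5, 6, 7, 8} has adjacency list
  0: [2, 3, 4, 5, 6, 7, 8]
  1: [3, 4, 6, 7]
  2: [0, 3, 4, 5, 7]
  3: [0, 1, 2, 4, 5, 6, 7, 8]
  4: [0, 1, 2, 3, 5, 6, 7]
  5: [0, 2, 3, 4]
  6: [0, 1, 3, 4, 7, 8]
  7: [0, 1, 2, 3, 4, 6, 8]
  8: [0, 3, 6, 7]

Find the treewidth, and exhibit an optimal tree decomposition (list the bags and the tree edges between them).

Treewidth 4.
One optimal decomposition is:
Bags: B1 = {0, 3, 6, 7, 8}  B2 = {0, 3, 4, 6, 7}  B3 = {1, 3, 4, 6, 7}  B4 = {0, 2, 3, 4, 7}  B5 = {0, 2, 3, 4, 5}
Tree: B1–B2, B2–B3, B2–B4, B4–B5

The largest bag has 5 vertices, giving width 4; this decomposition certifies tw(G) ≤ 4. Conversely, {0, 3, 6, 7, 8} is a clique of size 5, and the vertices of any clique must share a bag in every tree decomposition; so some bag has ≥ 5 vertices and tw(G) ≥ 4. Combining the bounds, tw(G) = 4.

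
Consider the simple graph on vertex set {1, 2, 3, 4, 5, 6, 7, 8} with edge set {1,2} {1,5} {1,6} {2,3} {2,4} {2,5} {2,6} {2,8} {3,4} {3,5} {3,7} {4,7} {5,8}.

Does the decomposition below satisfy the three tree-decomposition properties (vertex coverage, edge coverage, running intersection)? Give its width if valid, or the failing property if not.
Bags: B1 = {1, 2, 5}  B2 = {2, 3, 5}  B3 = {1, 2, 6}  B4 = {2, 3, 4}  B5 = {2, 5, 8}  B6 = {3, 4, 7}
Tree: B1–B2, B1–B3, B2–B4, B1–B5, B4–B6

Yes; width 2.

Vertex coverage: the bags together contain {1, 2, 3, 4, 5, 6, 7, 8}, the full vertex set. Edge coverage: each edge of G has both endpoints in at least one bag. Running intersection: for every vertex, the bags containing it form a connected subtree. All three properties hold, so this is a valid tree decomposition of width max|bag| − 1 = 2, and hence tw(G) ≤ 2.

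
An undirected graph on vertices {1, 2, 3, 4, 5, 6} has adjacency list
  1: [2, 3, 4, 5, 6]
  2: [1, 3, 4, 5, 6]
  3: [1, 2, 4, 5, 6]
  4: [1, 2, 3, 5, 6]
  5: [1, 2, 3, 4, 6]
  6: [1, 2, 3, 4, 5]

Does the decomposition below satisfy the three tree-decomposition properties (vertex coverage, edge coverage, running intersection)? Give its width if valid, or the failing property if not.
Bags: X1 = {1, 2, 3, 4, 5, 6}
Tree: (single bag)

Every vertex of G appears in some bag (union = {1, 2, 3, 4, 5, 6}); every edge is covered by a bag; and for each vertex v the set of bags containing v is connected in the bag tree. The decomposition is therefore valid. The largest bag has 6 vertices, so the width is 5.

Yes; width 5.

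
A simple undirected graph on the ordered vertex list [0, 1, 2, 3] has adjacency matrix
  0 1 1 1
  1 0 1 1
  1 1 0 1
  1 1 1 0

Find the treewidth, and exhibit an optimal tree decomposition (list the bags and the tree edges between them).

A single bag containing all 4 vertices is trivially a valid decomposition of width 3. On the other hand G contains the 4-clique {0, 1, 2, 3}. A clique must lie in a single bag of any decomposition, so no decomposition can have width below 3. Therefore the treewidth is 3.

Treewidth 3.
Bags: B1 = {0, 1, 2, 3}
Tree: (single bag)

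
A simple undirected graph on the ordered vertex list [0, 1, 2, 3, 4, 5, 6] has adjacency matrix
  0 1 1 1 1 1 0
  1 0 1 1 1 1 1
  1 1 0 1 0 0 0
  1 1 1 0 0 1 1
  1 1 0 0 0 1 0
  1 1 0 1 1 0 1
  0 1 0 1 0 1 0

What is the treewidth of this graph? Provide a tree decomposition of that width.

Treewidth 3.
One such decomposition:
Bags: B1 = {0, 1, 4, 5}  B2 = {0, 1, 3, 5}  B3 = {0, 1, 2, 3}  B4 = {1, 3, 5, 6}
Tree: B1–B2, B2–B3, B2–B4

Each bag holds 4 vertices, so the decomposition has width 3, which upper-bounds the treewidth. Conversely, {0, 1, 2, 3} is a clique of size 4, and the vertices of any clique must share a bag in every tree decomposition; so some bag has ≥ 4 vertices and tw(G) ≥ 3. Therefore the treewidth is 3.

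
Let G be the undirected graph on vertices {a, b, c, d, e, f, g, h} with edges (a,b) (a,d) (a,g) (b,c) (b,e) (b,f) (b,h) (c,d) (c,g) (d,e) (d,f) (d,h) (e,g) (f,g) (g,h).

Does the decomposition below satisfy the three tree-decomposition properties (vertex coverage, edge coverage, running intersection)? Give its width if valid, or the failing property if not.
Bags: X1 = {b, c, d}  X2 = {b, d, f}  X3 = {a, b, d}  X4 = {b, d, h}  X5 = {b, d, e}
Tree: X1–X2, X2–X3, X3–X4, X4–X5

A tree decomposition must satisfy three properties: every vertex lies in some bag; for every edge, both endpoints lie together in some bag; and for every vertex, the bags containing it form a connected subtree. Here vertex g appears in no bag, so the decomposition is invalid.

No — vertex g appears in no bag.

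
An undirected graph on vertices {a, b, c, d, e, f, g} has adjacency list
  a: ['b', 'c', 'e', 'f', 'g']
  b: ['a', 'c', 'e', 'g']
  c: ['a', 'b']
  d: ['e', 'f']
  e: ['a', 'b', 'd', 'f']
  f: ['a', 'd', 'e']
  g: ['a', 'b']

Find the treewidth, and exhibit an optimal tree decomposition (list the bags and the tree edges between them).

Treewidth 2.
Bags: B1 = {a, b, c}  B2 = {a, b, g}  B3 = {a, b, e}  B4 = {a, e, f}  B5 = {d, e, f}
Tree: B1–B2, B2–B3, B3–B4, B4–B5

Every bag has size at most 3, so the width is 3 − 1 = 2 and tw(G) ≤ 2. For the lower bound, the 3 vertices {d, e, f} are pairwise adjacent, and any tree decomposition puts a clique entirely inside one bag — forcing width ≥ 2. Therefore the treewidth is 2.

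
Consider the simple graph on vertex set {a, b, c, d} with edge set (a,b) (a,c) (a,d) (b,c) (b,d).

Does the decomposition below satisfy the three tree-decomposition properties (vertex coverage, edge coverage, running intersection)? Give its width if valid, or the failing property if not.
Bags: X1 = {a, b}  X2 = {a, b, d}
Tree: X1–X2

A tree decomposition must satisfy three properties: every vertex lies in some bag; for every edge, both endpoints lie together in some bag; and for every vertex, the bags containing it form a connected subtree. Here vertex c appears in no bag, so the decomposition is invalid.

No — vertex c appears in no bag.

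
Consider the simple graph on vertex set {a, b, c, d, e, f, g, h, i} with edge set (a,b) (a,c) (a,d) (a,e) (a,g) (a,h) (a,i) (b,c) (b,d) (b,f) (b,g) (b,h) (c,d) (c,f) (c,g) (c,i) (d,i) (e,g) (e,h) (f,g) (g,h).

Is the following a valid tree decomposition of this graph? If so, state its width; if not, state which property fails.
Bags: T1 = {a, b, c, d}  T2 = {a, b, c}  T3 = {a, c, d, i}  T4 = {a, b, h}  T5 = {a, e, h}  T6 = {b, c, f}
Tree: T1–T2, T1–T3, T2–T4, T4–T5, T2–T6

No — vertex g appears in no bag.

A tree decomposition must satisfy three properties: every vertex lies in some bag; for every edge, both endpoints lie together in some bag; and for every vertex, the bags containing it form a connected subtree. Here vertex g appears in no bag, so the decomposition is invalid.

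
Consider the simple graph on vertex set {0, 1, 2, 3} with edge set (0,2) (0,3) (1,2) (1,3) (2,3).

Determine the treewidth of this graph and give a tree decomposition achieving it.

Treewidth 2.
One such decomposition:
Bags: B1 = {0, 2, 3}  B2 = {1, 2, 3}
Tree: B1–B2

Every bag has size at most 3, so the width is 3 − 1 = 2 and tw(G) ≤ 2. For the lower bound, the 3 vertices {0, 2, 3} are pairwise adjacent, and any tree decomposition puts a clique entirely inside one bag — forcing width ≥ 2. Hence tw(G) = 2 exactly.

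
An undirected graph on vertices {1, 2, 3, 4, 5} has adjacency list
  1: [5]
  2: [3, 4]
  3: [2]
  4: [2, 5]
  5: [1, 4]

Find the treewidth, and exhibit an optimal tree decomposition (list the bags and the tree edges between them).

The largest bag has 2 vertices, giving width 1; this decomposition certifies tw(G) ≤ 1. G has an edge, so its treewidth is at least 1. Therefore the treewidth is 1.

Treewidth 1.
One such decomposition:
Bags: B1 = {1, 5}  B2 = {4, 5}  B3 = {2, 4}  B4 = {2, 3}
Tree: B1–B2, B2–B3, B3–B4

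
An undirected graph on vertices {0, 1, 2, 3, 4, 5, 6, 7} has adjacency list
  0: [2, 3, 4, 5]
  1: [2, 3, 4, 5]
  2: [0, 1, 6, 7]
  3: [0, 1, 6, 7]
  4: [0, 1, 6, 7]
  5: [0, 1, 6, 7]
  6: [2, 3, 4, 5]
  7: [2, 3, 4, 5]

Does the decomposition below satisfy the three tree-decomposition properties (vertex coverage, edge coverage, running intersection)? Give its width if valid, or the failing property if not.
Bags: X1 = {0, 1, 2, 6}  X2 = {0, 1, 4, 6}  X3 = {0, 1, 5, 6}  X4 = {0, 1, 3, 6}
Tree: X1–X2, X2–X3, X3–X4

No — vertex 7 appears in no bag.

A tree decomposition must satisfy three properties: every vertex lies in some bag; for every edge, both endpoints lie together in some bag; and for every vertex, the bags containing it form a connected subtree. Here vertex 7 appears in no bag, so the decomposition is invalid.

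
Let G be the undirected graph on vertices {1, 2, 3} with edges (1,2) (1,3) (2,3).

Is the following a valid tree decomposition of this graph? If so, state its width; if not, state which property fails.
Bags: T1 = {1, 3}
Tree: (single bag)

No — vertex 2 appears in no bag.

A tree decomposition must satisfy three properties: every vertex lies in some bag; for every edge, both endpoints lie together in some bag; and for every vertex, the bags containing it form a connected subtree. Here vertex 2 appears in no bag, so the decomposition is invalid.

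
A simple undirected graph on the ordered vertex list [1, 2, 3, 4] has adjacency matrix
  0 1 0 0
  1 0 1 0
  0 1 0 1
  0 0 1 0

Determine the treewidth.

1

A width-1 tree decomposition is:
Bags: B1 = {1, 2}  B2 = {2, 3}  B3 = {3, 4}
Tree: B1–B2, B2–B3
Every bag has size at most 2, so the width is 2 − 1 = 1 and tw(G) ≤ 1. G has an edge, so its treewidth is at least 1. Combining the bounds, tw(G) = 1.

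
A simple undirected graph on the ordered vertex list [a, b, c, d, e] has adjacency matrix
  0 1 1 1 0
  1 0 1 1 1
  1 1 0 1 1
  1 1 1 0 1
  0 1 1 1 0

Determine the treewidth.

3

A width-3 tree decomposition is:
Bags: B1 = {a, b, c, d}  B2 = {b, c, d, e}
Tree: B1–B2
Each bag holds 4 vertices, so the decomposition has width 3, which upper-bounds the treewidth. For the lower bound, the 4 vertices {b, c, d, e} are pairwise adjacent, and any tree decomposition puts a clique entirely inside one bag — forcing width ≥ 3. Hence tw(G) = 3 exactly.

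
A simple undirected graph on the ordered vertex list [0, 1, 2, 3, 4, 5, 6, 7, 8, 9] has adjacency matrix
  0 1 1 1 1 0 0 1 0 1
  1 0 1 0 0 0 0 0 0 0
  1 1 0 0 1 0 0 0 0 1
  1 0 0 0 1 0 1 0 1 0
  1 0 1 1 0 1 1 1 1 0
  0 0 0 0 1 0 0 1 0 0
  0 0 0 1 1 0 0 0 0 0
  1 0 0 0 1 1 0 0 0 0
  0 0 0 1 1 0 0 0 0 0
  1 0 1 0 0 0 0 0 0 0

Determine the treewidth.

2

A width-2 tree decomposition is:
Bags: B1 = {0, 3, 4}  B2 = {0, 2, 4}  B3 = {0, 4, 7}  B4 = {0, 1, 2}  B5 = {0, 2, 9}  B6 = {3, 4, 8}  B7 = {3, 4, 6}  B8 = {4, 5, 7}
Tree: B1–B2, B2–B3, B2–B4, B4–B5, B1–B6, B1–B7, B3–B8
Each bag holds 3 vertices, so the decomposition has width 2, which upper-bounds the treewidth. For the lower bound, the 3 vertices {0, 1, 2} are pairwise adjacent, and any tree decomposition puts a clique entirely inside one bag — forcing width ≥ 2. Therefore the treewidth is 2.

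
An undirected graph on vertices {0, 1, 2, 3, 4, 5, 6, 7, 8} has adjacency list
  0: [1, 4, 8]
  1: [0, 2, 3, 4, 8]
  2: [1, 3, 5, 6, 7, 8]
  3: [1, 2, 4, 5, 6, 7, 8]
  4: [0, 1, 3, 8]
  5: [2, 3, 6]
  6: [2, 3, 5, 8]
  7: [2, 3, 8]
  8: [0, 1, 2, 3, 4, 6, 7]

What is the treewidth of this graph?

A width-3 tree decomposition is:
Bags: B1 = {1, 3, 4, 8}  B2 = {1, 2, 3, 8}  B3 = {2, 3, 6, 8}  B4 = {2, 3, 5, 6}  B5 = {2, 3, 7, 8}  B6 = {0, 1, 4, 8}
Tree: B1–B2, B2–B3, B3–B4, B2–B5, B1–B6
Every bag has size at most 4, so the width is 4 − 1 = 3 and tw(G) ≤ 3. For the lower bound, the 4 vertices {0, 1, 4, 8} are pairwise adjacent, and any tree decomposition puts a clique entirely inside one bag — forcing width ≥ 3. Hence tw(G) = 3 exactly.

3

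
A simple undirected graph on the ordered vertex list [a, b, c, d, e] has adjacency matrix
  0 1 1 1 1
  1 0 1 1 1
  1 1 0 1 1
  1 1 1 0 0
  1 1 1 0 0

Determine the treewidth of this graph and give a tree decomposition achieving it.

Each bag holds 4 vertices, so the decomposition has width 3, which upper-bounds the treewidth. For the lower bound, the 4 vertices {a, b, c, d} are pairwise adjacent, and any tree decomposition puts a clique entirely inside one bag — forcing width ≥ 3. Hence tw(G) = 3 exactly.

Treewidth 3.
Bags: B1 = {a, b, c, d}  B2 = {a, b, c, e}
Tree: B1–B2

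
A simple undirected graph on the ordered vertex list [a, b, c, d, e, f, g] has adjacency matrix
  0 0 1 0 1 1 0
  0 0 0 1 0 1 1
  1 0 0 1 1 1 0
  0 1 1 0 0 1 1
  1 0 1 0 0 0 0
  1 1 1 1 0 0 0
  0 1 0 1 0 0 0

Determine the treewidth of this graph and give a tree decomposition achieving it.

Each bag holds 3 vertices, so the decomposition has width 2, which upper-bounds the treewidth. Conversely, {b, d, g} is a clique of size 3, and the vertices of any clique must share a bag in every tree decomposition; so some bag has ≥ 3 vertices and tw(G) ≥ 2. Combining the bounds, tw(G) = 2.

Treewidth 2.
One such decomposition:
Bags: B1 = {b, d, g}  B2 = {b, d, f}  B3 = {c, d, f}  B4 = {a, c, f}  B5 = {a, c, e}
Tree: B1–B2, B2–B3, B3–B4, B4–B5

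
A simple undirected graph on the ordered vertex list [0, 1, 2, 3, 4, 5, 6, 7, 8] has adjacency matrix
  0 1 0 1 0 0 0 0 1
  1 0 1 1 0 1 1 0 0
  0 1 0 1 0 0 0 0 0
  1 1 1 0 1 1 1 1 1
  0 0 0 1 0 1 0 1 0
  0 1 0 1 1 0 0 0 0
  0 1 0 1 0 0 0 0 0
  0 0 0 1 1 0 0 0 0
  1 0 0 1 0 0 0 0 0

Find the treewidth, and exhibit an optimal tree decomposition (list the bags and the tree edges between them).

The largest bag has 3 vertices, giving width 2; this decomposition certifies tw(G) ≤ 2. On the other hand G contains the 3-clique {0, 3, 8}. A clique must lie in a single bag of any decomposition, so no decomposition can have width below 2. Hence tw(G) = 2 exactly.

Treewidth 2.
One optimal decomposition is:
Bags: B1 = {1, 3, 5}  B2 = {1, 2, 3}  B3 = {0, 1, 3}  B4 = {0, 3, 8}  B5 = {3, 4, 5}  B6 = {3, 4, 7}  B7 = {1, 3, 6}
Tree: B1–B2, B1–B3, B3–B4, B1–B5, B5–B6, B3–B7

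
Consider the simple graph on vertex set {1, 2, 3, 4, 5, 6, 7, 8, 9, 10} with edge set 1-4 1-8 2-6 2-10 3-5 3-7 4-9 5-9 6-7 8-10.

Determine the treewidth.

2

A width-2 tree decomposition is:
Bags: B1 = {3, 6, 7}  B2 = {2, 3, 6}  B3 = {2, 3, 10}  B4 = {3, 8, 10}  B5 = {1, 3, 8}  B6 = {1, 3, 4}  B7 = {3, 4, 9}  B8 = {3, 5, 9}
Tree: B1–B2, B2–B3, B3–B4, B4–B5, B5–B6, B6–B7, B7–B8
Every bag has size at most 3, so the width is 3 − 1 = 2 and tw(G) ≤ 2. For the lower bound, G contains the cycle 3–7–6–2–10–8–1–4–9–5–3, so G is not a forest; only forests have treewidth ≤ 1, hence tw(G) ≥ 2. Therefore the treewidth is 2.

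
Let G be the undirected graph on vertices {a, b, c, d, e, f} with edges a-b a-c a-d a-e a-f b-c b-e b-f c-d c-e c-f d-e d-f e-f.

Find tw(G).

4

A width-4 tree decomposition is:
Bags: B1 = {a, c, d, e, f}  B2 = {a, b, c, e, f}
Tree: B1–B2
Every bag has size at most 5, so the width is 5 − 1 = 4 and tw(G) ≤ 4. For the lower bound, the 5 vertices {a, c, d, e, f} are pairwise adjacent, and any tree decomposition puts a clique entirely inside one bag — forcing width ≥ 4. Hence tw(G) = 4 exactly.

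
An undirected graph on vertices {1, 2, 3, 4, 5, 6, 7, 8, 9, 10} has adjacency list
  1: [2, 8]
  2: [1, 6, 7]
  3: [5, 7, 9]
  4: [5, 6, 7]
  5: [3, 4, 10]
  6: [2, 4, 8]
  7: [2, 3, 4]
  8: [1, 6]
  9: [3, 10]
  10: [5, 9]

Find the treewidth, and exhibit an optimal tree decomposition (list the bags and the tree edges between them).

Treewidth 2.
One optimal decomposition is:
Bags: B1 = {1, 6, 8}  B2 = {1, 2, 6}  B3 = {2, 4, 6}  B4 = {2, 4, 7}  B5 = {4, 5, 7}  B6 = {3, 5, 7}  B7 = {3, 5, 10}  B8 = {3, 9, 10}
Tree: B1–B2, B2–B3, B3–B4, B4–B5, B5–B6, B6–B7, B7–B8

Each bag holds 3 vertices, so the decomposition has width 2, which upper-bounds the treewidth. The edges 8–1–2–6–8 form a cycle, so G is not a tree and its treewidth is at least 2. Hence tw(G) = 2 exactly.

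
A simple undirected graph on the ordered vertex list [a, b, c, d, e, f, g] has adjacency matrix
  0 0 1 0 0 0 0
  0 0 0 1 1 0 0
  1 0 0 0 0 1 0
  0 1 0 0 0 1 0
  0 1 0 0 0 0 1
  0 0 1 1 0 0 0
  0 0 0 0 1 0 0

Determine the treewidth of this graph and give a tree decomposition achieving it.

Every bag has size at most 2, so the width is 2 − 1 = 1 and tw(G) ≤ 1. Any graph with an edge has treewidth ≥ 1, and G has the edge g–e. The upper and lower bounds meet at 1, so that is the treewidth.

Treewidth 1.
Bags: B1 = {e, g}  B2 = {b, e}  B3 = {b, d}  B4 = {d, f}  B5 = {c, f}  B6 = {a, c}
Tree: B1–B2, B2–B3, B3–B4, B4–B5, B5–B6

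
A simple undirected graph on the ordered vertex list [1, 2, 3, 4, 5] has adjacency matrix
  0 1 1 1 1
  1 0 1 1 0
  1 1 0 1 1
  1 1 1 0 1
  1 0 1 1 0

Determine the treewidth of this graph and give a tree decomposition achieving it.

Treewidth 3.
One such decomposition:
Bags: B1 = {1, 3, 4, 5}  B2 = {1, 2, 3, 4}
Tree: B1–B2

Each bag holds 4 vertices, so the decomposition has width 3, which upper-bounds the treewidth. Conversely, {1, 2, 3, 4} is a clique of size 4, and the vertices of any clique must share a bag in every tree decomposition; so some bag has ≥ 4 vertices and tw(G) ≥ 3. Combining the bounds, tw(G) = 3.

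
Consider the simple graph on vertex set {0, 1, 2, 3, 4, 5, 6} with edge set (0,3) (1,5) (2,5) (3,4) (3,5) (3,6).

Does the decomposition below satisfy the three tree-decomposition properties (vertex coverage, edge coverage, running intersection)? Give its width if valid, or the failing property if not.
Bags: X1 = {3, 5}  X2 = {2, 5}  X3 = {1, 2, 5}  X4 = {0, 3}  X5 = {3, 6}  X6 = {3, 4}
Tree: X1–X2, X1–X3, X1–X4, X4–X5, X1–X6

A tree decomposition must satisfy three properties: every vertex lies in some bag; for every edge, both endpoints lie together in some bag; and for every vertex, the bags containing it form a connected subtree. Here bags containing vertex 2 are not connected in the tree, so the decomposition is invalid.

No — bags containing vertex 2 are not connected in the tree.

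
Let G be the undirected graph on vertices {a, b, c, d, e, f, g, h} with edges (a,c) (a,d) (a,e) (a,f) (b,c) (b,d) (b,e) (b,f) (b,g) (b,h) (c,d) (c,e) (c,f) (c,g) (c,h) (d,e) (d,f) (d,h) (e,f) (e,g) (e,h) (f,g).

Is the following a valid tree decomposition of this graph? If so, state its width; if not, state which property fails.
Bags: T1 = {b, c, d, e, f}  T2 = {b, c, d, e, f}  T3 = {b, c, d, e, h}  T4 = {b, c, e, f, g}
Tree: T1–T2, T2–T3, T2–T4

A tree decomposition must satisfy three properties: every vertex lies in some bag; for every edge, both endpoints lie together in some bag; and for every vertex, the bags containing it form a connected subtree. Here vertex a appears in no bag, so the decomposition is invalid.

No — vertex a appears in no bag.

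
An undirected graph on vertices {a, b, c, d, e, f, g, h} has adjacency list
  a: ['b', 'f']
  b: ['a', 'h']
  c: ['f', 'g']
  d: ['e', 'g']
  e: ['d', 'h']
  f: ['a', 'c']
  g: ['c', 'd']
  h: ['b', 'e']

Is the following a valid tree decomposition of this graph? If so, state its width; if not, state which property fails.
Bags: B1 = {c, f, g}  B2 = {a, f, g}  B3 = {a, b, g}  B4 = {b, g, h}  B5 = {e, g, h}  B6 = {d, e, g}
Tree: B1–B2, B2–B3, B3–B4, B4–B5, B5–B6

Yes; width 2.

Checking the three conditions: (i) the bags cover all of {a, b, c, d, e, f, g, h}; (ii) for each edge, some bag contains both endpoints; (iii) the bags containing any fixed vertex form a subtree. All hold, so the decomposition is valid with width 3 − 1 = 2.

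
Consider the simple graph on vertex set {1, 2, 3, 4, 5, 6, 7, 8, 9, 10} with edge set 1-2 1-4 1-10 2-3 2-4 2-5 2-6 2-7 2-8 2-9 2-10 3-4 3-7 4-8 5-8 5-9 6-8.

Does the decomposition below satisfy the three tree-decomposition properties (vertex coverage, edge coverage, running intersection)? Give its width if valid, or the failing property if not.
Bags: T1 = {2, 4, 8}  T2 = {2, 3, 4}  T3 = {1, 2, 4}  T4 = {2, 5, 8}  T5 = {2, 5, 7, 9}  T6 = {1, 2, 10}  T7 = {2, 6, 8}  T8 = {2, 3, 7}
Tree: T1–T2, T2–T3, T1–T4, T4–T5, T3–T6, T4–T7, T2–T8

A tree decomposition must satisfy three properties: every vertex lies in some bag; for every edge, both endpoints lie together in some bag; and for every vertex, the bags containing it form a connected subtree. Here bags containing vertex 7 are not connected in the tree, so the decomposition is invalid.

No — bags containing vertex 7 are not connected in the tree.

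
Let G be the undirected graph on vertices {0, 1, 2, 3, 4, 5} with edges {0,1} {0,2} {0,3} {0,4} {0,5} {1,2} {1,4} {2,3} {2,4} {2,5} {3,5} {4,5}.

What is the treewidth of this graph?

A width-3 tree decomposition is:
Bags: B1 = {0, 2, 4, 5}  B2 = {0, 2, 3, 5}  B3 = {0, 1, 2, 4}
Tree: B1–B2, B1–B3
The largest bag has 4 vertices, giving width 3; this decomposition certifies tw(G) ≤ 3. On the other hand G contains the 4-clique {0, 2, 3, 5}. A clique must lie in a single bag of any decomposition, so no decomposition can have width below 3. Hence tw(G) = 3 exactly.

3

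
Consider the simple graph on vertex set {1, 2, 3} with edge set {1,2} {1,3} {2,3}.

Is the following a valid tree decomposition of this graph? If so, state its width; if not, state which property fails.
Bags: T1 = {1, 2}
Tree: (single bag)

A tree decomposition must satisfy three properties: every vertex lies in some bag; for every edge, both endpoints lie together in some bag; and for every vertex, the bags containing it form a connected subtree. Here vertex 3 appears in no bag, so the decomposition is invalid.

No — vertex 3 appears in no bag.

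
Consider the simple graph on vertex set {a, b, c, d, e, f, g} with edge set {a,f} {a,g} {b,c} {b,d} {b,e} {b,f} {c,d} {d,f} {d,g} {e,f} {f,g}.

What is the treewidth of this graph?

2

A width-2 tree decomposition is:
Bags: B1 = {b, e, f}  B2 = {b, d, f}  B3 = {d, f, g}  B4 = {b, c, d}  B5 = {a, f, g}
Tree: B1–B2, B2–B3, B2–B4, B3–B5
Every bag has size at most 3, so the width is 3 − 1 = 2 and tw(G) ≤ 2. For the lower bound, the 3 vertices {b, c, d} are pairwise adjacent, and any tree decomposition puts a clique entirely inside one bag — forcing width ≥ 2. Hence tw(G) = 2 exactly.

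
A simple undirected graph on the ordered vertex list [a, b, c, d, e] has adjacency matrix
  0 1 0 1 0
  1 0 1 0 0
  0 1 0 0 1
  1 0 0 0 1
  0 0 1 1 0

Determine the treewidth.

2

A width-2 tree decomposition is:
Bags: B1 = {b, c, e}  B2 = {b, d, e}  B3 = {a, b, d}
Tree: B1–B2, B2–B3
Each bag holds 3 vertices, so the decomposition has width 2, which upper-bounds the treewidth. Since b–c–e–d–a–b is a cycle in G, G is not acyclic. Forests are exactly the graphs of treewidth ≤ 1, so tw(G) ≥ 2. Hence tw(G) = 2 exactly.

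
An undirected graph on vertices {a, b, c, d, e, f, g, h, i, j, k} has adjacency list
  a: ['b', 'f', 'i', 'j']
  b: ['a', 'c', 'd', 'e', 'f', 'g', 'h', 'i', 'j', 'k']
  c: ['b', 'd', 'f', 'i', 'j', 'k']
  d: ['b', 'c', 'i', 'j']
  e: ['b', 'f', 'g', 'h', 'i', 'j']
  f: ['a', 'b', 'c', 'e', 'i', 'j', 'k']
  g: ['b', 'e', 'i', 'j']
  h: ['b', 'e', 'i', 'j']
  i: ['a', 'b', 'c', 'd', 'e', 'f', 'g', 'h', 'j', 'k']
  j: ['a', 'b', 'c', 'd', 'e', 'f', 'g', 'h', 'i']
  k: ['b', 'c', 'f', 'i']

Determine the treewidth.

4

A width-4 tree decomposition is:
Bags: B1 = {a, b, f, i, j}  B2 = {b, c, f, i, j}  B3 = {b, e, f, i, j}  B4 = {b, e, g, i, j}  B5 = {b, c, f, i, k}  B6 = {b, c, d, i, j}  B7 = {b, e, h, i, j}
Tree: B1–B2, B1–B3, B3–B4, B2–B5, B2–B6, B3–B7
The largest bag has 5 vertices, giving width 4; this decomposition certifies tw(G) ≤ 4. On the other hand G contains the 5-clique {b, c, d, i, j}. A clique must lie in a single bag of any decomposition, so no decomposition can have width below 4. Combining the bounds, tw(G) = 4.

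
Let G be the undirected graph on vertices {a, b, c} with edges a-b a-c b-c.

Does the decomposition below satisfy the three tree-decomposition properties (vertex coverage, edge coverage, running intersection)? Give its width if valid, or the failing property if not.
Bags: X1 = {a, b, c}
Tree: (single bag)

Vertex coverage: the bags together contain {a, b, c}, the full vertex set. Edge coverage: each edge of G has both endpoints in at least one bag. Running intersection: for every vertex, the bags containing it form a connected subtree. All three properties hold, so this is a valid tree decomposition of width max|bag| − 1 = 2, and hence tw(G) ≤ 2.

Yes; width 2.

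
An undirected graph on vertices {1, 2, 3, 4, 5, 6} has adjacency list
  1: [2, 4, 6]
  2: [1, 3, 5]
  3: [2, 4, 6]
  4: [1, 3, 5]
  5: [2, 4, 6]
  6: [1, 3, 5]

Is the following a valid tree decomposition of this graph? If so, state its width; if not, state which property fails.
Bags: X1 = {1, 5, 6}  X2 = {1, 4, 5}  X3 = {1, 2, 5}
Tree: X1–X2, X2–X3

A tree decomposition must satisfy three properties: every vertex lies in some bag; for every edge, both endpoints lie together in some bag; and for every vertex, the bags containing it form a connected subtree. Here vertex 3 appears in no bag, so the decomposition is invalid.

No — vertex 3 appears in no bag.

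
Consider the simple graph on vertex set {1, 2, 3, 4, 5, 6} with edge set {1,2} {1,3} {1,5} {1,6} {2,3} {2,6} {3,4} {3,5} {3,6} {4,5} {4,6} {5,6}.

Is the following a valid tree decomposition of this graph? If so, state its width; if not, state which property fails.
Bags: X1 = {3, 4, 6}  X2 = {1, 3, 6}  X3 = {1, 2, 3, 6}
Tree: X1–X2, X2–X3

A tree decomposition must satisfy three properties: every vertex lies in some bag; for every edge, both endpoints lie together in some bag; and for every vertex, the bags containing it form a connected subtree. Here vertex 5 appears in no bag, so the decomposition is invalid.

No — vertex 5 appears in no bag.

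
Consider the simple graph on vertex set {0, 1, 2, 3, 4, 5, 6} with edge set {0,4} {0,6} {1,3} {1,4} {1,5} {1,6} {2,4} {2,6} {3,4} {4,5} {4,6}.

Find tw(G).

2

A width-2 tree decomposition is:
Bags: B1 = {0, 4, 6}  B2 = {1, 4, 6}  B3 = {2, 4, 6}  B4 = {1, 3, 4}  B5 = {1, 4, 5}
Tree: B1–B2, B1–B3, B2–B4, B4–B5
The largest bag has 3 vertices, giving width 2; this decomposition certifies tw(G) ≤ 2. On the other hand G contains the 3-clique {0, 4, 6}. A clique must lie in a single bag of any decomposition, so no decomposition can have width below 2. Hence tw(G) = 2 exactly.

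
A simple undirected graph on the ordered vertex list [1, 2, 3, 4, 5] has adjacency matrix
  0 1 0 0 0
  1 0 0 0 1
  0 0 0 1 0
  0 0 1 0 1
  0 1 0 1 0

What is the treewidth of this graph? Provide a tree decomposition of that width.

Every bag has size at most 2, so the width is 2 − 1 = 1 and tw(G) ≤ 1. Since G has at least one edge (e.g. 1–2), it is not an edgeless graph, so tw(G) ≥ 1. Hence tw(G) = 1 exactly.

Treewidth 1.
One such decomposition:
Bags: B1 = {1, 2}  B2 = {2, 5}  B3 = {4, 5}  B4 = {3, 4}
Tree: B1–B2, B2–B3, B3–B4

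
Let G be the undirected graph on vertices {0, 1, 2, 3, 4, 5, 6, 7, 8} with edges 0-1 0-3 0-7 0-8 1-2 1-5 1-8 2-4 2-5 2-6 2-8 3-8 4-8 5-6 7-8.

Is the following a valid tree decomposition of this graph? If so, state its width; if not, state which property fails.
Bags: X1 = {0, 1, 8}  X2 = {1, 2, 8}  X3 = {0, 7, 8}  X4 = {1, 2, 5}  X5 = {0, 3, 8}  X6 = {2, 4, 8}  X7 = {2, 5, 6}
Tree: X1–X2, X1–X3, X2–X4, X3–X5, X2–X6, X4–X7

Vertex coverage: the bags together contain {0, 1, 2, 3, 4, 5, 6, 7, 8}, the full vertex set. Edge coverage: each edge of G has both endpoints in at least one bag. Running intersection: for every vertex, the bags containing it form a connected subtree. All three properties hold, so this is a valid tree decomposition of width max|bag| − 1 = 2, and hence tw(G) ≤ 2.

Yes; width 2.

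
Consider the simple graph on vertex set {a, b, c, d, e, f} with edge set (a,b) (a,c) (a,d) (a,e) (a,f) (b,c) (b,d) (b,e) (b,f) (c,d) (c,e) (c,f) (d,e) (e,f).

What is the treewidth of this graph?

4

A width-4 tree decomposition is:
Bags: B1 = {a, b, c, d, e}  B2 = {a, b, c, e, f}
Tree: B1–B2
Every bag has size at most 5, so the width is 5 − 1 = 4 and tw(G) ≤ 4. Conversely, {a, b, c, d, e} is a clique of size 5, and the vertices of any clique must share a bag in every tree decomposition; so some bag has ≥ 5 vertices and tw(G) ≥ 4. Combining the bounds, tw(G) = 4.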